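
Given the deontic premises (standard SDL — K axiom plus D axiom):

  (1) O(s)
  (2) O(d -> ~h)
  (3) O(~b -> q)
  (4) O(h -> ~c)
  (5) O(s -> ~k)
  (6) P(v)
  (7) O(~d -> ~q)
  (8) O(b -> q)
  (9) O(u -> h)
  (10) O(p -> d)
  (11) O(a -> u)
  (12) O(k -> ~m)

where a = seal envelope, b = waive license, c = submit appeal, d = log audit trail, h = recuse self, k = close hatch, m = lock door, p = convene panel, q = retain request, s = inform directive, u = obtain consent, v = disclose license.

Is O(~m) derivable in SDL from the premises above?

No

Premise 12 is O(k -> ~m), but O(k) is not derivable from the premises, so it does not yield O(~m).
No other premise forces O(~m). An ideal world satisfying every premise can still have ~m false, so O(~m) is not derivable.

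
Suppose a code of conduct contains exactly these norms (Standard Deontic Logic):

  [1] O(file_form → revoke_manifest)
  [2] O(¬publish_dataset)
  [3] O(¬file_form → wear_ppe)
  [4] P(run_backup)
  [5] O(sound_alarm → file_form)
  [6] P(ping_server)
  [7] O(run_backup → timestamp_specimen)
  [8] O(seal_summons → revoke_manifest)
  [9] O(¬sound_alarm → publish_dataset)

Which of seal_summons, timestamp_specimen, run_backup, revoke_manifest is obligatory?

revoke_manifest

From premise 2 we have O(¬publish_dataset).
The contrapositive of premise 9 (O(¬sound_alarm → publish_dataset)) is O(¬publish_dataset → sound_alarm), and O(¬publish_dataset) is already established, so O(sound_alarm).
From O(sound_alarm) and premise 5, O(sound_alarm → file_form), we obtain O(file_form).
Applying K to premise 1 (O(file_form → revoke_manifest)) and O(file_form) yields O(revoke_manifest).
So O(revoke_manifest) holds — revoke_manifest is obligatory. None of the other listed options is made obligatory by any chain of premises.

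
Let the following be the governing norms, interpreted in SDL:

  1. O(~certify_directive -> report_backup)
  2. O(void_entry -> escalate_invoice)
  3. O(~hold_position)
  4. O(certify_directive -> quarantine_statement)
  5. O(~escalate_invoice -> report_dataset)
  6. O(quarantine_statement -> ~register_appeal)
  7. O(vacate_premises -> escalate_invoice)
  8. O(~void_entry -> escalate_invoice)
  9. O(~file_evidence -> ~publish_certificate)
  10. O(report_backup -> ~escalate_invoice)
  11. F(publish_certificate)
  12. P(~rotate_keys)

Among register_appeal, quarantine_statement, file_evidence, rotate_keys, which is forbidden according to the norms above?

register_appeal

Premises 2 and 8 are O(void_entry -> escalate_invoice) and O(~void_entry -> escalate_invoice); every ideal world satisfies void_entry or ~void_entry, so in either case escalate_invoice holds — hence O(escalate_invoice).
Premise 10, O(report_backup -> ~escalate_invoice), contraposes to O(escalate_invoice -> ~report_backup); with O(escalate_invoice) we get O(~report_backup).
Premise 1 is O(~certify_directive -> report_backup); contrapositively O(~report_backup -> certify_directive). Since O(~report_backup) holds, K gives O(certify_directive).
Applying K to premise 4 (O(certify_directive -> quarantine_statement)) and O(certify_directive) yields O(quarantine_statement).
With premise 6, O(quarantine_statement -> ~register_appeal), the K-axiom yields O(~register_appeal).
So O(~register_appeal) holds, i.e. register_appeal is forbidden. None of the other listed options is forbidden under the premises.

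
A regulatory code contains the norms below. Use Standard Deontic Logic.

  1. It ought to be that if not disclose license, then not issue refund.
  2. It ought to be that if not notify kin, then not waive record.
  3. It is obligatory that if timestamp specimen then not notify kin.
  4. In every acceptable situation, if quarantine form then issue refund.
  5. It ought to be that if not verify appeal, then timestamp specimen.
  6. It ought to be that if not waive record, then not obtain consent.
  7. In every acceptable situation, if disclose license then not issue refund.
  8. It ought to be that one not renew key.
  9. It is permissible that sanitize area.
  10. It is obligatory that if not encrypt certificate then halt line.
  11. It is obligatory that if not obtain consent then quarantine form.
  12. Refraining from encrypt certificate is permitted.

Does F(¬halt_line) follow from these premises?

Premise 10 is O(¬encrypt_certificate → halt_line), but O(¬encrypt_certificate) is not derivable from the premises (the permission P(¬encrypt_certificate) asserts only ¬O(encrypt_certificate), not O(¬encrypt_certificate)), so it does not yield O(halt_line).
No other premise forces O(halt_line). An ideal world satisfying every premise can still have ¬halt_line true, so F(¬halt_line) is not derivable.

No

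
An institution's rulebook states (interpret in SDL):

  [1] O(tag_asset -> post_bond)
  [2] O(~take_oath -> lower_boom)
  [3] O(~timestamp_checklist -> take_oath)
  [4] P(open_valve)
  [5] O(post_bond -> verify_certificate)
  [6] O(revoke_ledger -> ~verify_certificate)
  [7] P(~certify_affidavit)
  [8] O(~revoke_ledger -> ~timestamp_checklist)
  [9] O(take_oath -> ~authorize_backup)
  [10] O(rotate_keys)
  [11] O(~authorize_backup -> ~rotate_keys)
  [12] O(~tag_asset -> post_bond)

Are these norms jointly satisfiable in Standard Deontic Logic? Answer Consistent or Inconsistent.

Inconsistent

Premises 1 and 12 cover both cases: O(tag_asset -> post_bond) and O(~tag_asset -> post_bond). Since tag_asset ∨ ~tag_asset is a tautology, O(post_bond) follows.
Premise 5 is O(post_bond -> verify_certificate); since O(post_bond), deontic closure gives O(verify_certificate).
The contrapositive of premise 6 (O(revoke_ledger -> ~verify_certificate)) is O(verify_certificate -> ~revoke_ledger), and O(verify_certificate) is already established, so O(~revoke_ledger).
With premise 8, O(~revoke_ledger -> ~timestamp_checklist), the K-axiom yields O(~timestamp_checklist).
Premise 3 is O(~timestamp_checklist -> take_oath); since O(~timestamp_checklist), deontic closure gives O(take_oath).
Applying K to premise 9 (O(take_oath -> ~authorize_backup)) and O(take_oath) yields O(~authorize_backup).
With premise 11, O(~authorize_backup -> ~rotate_keys), the K-axiom yields O(~rotate_keys).
Yet premise 10 states O(rotate_keys).
We now have both O(~rotate_keys) and O(rotate_keys) — rotate_keys is simultaneously obligatory and forbidden, violating the D-axiom.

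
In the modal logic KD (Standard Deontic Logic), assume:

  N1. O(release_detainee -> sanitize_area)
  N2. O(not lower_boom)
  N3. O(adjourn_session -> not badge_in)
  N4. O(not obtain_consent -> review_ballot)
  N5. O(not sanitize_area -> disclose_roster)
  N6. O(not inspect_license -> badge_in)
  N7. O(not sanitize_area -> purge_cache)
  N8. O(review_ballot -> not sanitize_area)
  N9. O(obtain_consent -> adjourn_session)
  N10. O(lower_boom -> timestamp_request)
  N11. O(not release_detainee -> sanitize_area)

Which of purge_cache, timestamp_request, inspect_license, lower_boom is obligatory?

inspect_license

Premises 11 and 1 are O(not release_detainee -> sanitize_area) and O(release_detainee -> sanitize_area); every ideal world satisfies not release_detainee or release_detainee, so in either case sanitize_area holds — hence O(sanitize_area).
Premise 8 is O(review_ballot -> not sanitize_area); contrapositively O(sanitize_area -> not review_ballot). Since O(sanitize_area) holds, K gives O(not review_ballot).
The contrapositive of premise 4 (O(not obtain_consent -> review_ballot)) is O(not review_ballot -> obtain_consent), and O(not review_ballot) is already established, so O(obtain_consent).
From O(obtain_consent) and premise 9, O(obtain_consent -> adjourn_session), we obtain O(adjourn_session).
From O(adjourn_session) and premise 3, O(adjourn_session -> not badge_in), we obtain O(not badge_in).
Premise 6, O(not inspect_license -> badge_in), contraposes to O(not badge_in -> inspect_license); with O(not badge_in) we get O(inspect_license).
So O(inspect_license) holds — inspect_license is obligatory. None of the other listed options is made obligatory by any chain of premises.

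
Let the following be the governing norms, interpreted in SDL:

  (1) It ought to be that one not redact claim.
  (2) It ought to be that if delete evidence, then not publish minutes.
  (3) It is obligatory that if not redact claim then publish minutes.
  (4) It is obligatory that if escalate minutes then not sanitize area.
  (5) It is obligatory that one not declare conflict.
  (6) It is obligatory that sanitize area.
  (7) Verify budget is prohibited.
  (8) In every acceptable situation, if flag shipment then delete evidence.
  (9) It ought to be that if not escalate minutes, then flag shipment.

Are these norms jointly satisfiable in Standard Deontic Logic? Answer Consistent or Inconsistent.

Premise 6 states O(sanitize_area) outright.
Premise 4 is O(escalate_minutes → ¬sanitize_area); contrapositively O(sanitize_area → ¬escalate_minutes). Since O(sanitize_area) holds, K gives O(¬escalate_minutes).
From O(¬escalate_minutes) and premise 9, O(¬escalate_minutes → flag_shipment), we obtain O(flag_shipment).
From O(flag_shipment) and premise 8, O(flag_shipment → delete_evidence), we obtain O(delete_evidence).
With premise 2, O(delete_evidence → ¬publish_minutes), the K-axiom yields O(¬publish_minutes).
Premise 3, O(¬redact_claim → publish_minutes), contraposes to O(¬publish_minutes → redact_claim); with O(¬publish_minutes) we get O(redact_claim).
Yet premise 1 states O(¬redact_claim).
We now have both O(redact_claim) and O(¬redact_claim) — redact_claim is simultaneously obligatory and forbidden, violating the D-axiom.

Inconsistent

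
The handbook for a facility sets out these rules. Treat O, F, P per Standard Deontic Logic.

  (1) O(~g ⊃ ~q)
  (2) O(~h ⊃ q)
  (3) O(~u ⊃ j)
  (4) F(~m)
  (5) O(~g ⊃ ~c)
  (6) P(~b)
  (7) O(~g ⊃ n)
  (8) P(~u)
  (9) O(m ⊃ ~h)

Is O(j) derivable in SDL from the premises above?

No

Premise 3 is O(~u ⊃ j), but O(~u) is not derivable from the premises (the permission P(~u) asserts only ~O(u), not O(~u)), so it does not yield O(j).
No other premise forces O(j). An ideal world satisfying every premise can still have j false, so O(j) is not derivable.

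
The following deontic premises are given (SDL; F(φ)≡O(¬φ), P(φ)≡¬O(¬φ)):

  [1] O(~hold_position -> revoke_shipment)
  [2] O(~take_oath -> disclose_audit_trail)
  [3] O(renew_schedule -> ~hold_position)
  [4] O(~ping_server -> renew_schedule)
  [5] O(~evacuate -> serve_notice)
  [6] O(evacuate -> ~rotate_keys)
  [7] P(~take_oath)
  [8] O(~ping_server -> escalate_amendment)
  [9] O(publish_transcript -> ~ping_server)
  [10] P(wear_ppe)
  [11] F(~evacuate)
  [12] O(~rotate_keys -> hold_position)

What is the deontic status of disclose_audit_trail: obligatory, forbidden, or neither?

Premise 2 is O(~take_oath -> disclose_audit_trail), but O(~take_oath) is not derivable from the premises (the permission P(~take_oath) asserts only ~O(take_oath), not O(~take_oath)), so it does not yield O(disclose_audit_trail).
No premise or chain of K-axiom applications forces O(disclose_audit_trail), and none forces O(~disclose_audit_trail). So disclose_audit_trail is neither obligatory nor forbidden under these norms.

Neither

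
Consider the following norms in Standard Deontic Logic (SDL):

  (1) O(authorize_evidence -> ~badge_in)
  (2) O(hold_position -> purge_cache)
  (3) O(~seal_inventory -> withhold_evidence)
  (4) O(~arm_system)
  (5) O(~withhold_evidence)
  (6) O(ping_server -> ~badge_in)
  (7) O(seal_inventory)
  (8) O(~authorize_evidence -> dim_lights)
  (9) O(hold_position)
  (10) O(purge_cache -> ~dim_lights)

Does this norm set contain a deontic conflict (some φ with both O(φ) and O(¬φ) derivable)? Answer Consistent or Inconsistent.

Consistent

Premise 3 is O(~seal_inventory -> withhold_evidence), but O(~seal_inventory) is not derivable from the premises, so it does not yield O(withhold_evidence).
So O(withhold_evidence) is not derivable, and the apparent clash with O(~withhold_evidence) does not arise.
A world satisfying every obligation exists (e.g. arm_system=false, authorize_evidence=true, badge_in=false, dim_lights=false, hold_position=true, ping_server=false, purge_cache=true, seal_inventory=true, withhold_evidence=false); no atom is both obligatory and forbidden, so the set is consistent.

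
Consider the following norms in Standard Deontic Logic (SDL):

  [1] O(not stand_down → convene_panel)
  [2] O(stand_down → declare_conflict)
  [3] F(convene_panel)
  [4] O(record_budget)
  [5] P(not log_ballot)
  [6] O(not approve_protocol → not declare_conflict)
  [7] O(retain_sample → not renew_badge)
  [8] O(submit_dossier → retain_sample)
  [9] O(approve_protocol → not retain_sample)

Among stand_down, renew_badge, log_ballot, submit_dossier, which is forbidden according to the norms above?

Premise 3 is F(convene_panel), i.e. O(not convene_panel).
Premise 1, O(not stand_down → convene_panel), contraposes to O(not convene_panel → stand_down); with O(not convene_panel) we get O(stand_down).
Applying K to premise 2 (O(stand_down → declare_conflict)) and O(stand_down) yields O(declare_conflict).
Premise 6, O(not approve_protocol → not declare_conflict), contraposes to O(declare_conflict → approve_protocol); with O(declare_conflict) we get O(approve_protocol).
From O(approve_protocol) and premise 9, O(approve_protocol → not retain_sample), we obtain O(not retain_sample).
Premise 8, O(submit_dossier → retain_sample), contraposes to O(not retain_sample → not submit_dossier); with O(not retain_sample) we get O(not submit_dossier).
So O(not submit_dossier) holds, i.e. submit_dossier is forbidden. None of the other listed options is forbidden under the premises.

submit_dossier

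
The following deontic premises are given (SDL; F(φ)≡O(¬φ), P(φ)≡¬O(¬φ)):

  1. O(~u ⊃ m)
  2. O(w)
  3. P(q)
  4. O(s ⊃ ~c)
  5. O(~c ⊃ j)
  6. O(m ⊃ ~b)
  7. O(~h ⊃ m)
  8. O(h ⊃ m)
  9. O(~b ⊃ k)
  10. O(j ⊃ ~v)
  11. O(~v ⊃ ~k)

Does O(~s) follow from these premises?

By case analysis on h: premise 8 gives O(h ⊃ m) and premise 7 gives O(~h ⊃ m), so O(m) either way.
With premise 6, O(m ⊃ ~b), the K-axiom yields O(~b).
Applying K to premise 9 (O(~b ⊃ k)) and O(~b) yields O(k).
Premise 11 is O(~v ⊃ ~k); contrapositively O(k ⊃ v). Since O(k) holds, K gives O(v).
Premise 10 is O(j ⊃ ~v); contrapositively O(v ⊃ ~j). Since O(v) holds, K gives O(~j).
The contrapositive of premise 5 (O(~c ⊃ j)) is O(~j ⊃ c), and O(~j) is already established, so O(c).
The contrapositive of premise 4 (O(s ⊃ ~c)) is O(c ⊃ ~s), and O(c) is already established, so O(~s).
Premises 1, 2, 3 do not contribute to this derivation.
So O(~s) follows.

Yes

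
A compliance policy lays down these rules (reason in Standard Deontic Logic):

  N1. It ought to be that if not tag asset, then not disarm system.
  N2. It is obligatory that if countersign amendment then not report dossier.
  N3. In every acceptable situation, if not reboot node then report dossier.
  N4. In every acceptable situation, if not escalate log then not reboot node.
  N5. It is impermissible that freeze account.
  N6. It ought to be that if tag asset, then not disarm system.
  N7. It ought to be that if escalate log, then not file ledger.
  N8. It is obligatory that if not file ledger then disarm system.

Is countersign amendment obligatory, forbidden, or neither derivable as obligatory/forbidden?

By case analysis on ¬tag_asset: premise 1 gives O(¬tag_asset → ¬disarm_system) and premise 6 gives O(tag_asset → ¬disarm_system), so O(¬disarm_system) either way.
Premise 8, O(¬file_ledger → disarm_system), contraposes to O(¬disarm_system → file_ledger); with O(¬disarm_system) we get O(file_ledger).
Premise 7 is O(escalate_log → ¬file_ledger); contrapositively O(file_ledger → ¬escalate_log). Since O(file_ledger) holds, K gives O(¬escalate_log).
With premise 4, O(¬escalate_log → ¬reboot_node), the K-axiom yields O(¬reboot_node).
With premise 3, O(¬reboot_node → report_dossier), the K-axiom yields O(report_dossier).
Premise 2 is O(countersign_amendment → ¬report_dossier); contrapositively O(report_dossier → ¬countersign_amendment). Since O(report_dossier) holds, K gives O(¬countersign_amendment).
Premise 5 does not contribute to this derivation.
Thus O(¬countersign_amendment), which is F(countersign_amendment): countersign_amendment is forbidden.

Forbidden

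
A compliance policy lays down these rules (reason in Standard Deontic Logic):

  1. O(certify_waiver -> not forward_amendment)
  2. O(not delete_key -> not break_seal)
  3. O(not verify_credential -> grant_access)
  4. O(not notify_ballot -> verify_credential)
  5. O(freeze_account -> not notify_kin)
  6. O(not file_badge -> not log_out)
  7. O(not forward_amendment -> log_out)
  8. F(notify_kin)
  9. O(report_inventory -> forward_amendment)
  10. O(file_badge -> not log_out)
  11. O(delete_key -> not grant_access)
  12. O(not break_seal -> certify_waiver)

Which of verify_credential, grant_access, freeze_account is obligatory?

verify_credential

By case analysis on file_badge: premise 10 gives O(file_badge -> not log_out) and premise 6 gives O(not file_badge -> not log_out), so O(not log_out) either way.
The contrapositive of premise 7 (O(not forward_amendment -> log_out)) is O(not log_out -> forward_amendment), and O(not log_out) is already established, so O(forward_amendment).
The contrapositive of premise 1 (O(certify_waiver -> not forward_amendment)) is O(forward_amendment -> not certify_waiver), and O(forward_amendment) is already established, so O(not certify_waiver).
Premise 12 is O(not break_seal -> certify_waiver); contrapositively O(not certify_waiver -> break_seal). Since O(not certify_waiver) holds, K gives O(break_seal).
The contrapositive of premise 2 (O(not delete_key -> not break_seal)) is O(break_seal -> delete_key), and O(break_seal) is already established, so O(delete_key).
Premise 11 is O(delete_key -> not grant_access); since O(delete_key), deontic closure gives O(not grant_access).
Premise 3, O(not verify_credential -> grant_access), contraposes to O(not grant_access -> verify_credential); with O(not grant_access) we get O(verify_credential).
So O(verify_credential) holds — verify_credential is obligatory. None of the other listed options is made obligatory by any chain of premises.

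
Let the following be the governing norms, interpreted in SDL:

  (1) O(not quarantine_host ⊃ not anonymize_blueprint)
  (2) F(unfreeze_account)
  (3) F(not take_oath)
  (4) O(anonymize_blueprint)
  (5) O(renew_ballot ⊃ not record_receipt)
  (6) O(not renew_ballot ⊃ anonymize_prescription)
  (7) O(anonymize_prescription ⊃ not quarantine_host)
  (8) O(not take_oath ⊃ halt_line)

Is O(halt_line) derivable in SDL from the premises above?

No

Premise 8 is O(not take_oath ⊃ halt_line), but O(not take_oath) is not derivable from the premises, so it does not yield O(halt_line).
No other premise forces O(halt_line). An ideal world satisfying every premise can still have halt_line false, so O(halt_line) is not derivable.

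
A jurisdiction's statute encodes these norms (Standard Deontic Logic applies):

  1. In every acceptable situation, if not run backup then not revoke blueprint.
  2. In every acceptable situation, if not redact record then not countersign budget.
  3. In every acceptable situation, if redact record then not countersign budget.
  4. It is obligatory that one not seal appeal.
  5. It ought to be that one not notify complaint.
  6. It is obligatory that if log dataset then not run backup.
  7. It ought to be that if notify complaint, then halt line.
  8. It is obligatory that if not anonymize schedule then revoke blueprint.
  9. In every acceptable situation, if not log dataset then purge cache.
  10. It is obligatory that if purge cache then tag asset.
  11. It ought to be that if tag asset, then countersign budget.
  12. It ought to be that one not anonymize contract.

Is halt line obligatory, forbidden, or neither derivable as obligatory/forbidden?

Neither

Premise 7 is O(notify_complaint → halt_line), but O(notify_complaint) is not derivable from the premises, so it does not yield O(halt_line).
No premise or chain of K-axiom applications forces O(halt_line), and none forces O(¬halt_line). So halt_line is neither obligatory nor forbidden under these norms.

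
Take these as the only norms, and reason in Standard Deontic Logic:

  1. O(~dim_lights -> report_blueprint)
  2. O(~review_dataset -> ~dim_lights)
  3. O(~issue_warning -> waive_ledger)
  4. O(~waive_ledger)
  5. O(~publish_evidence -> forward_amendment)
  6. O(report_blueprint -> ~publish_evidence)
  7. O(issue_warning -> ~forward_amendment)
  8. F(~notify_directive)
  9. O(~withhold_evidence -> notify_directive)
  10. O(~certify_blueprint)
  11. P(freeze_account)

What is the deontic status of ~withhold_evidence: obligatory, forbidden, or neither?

Neither

Premise 9 is O(~withhold_evidence -> notify_directive); even if O(notify_directive) held, inferring O(~withhold_evidence) would be affirming the consequent — invalid.
No premise or chain of K-axiom applications forces O(~withhold_evidence), and none forces O(withhold_evidence). So ~withhold_evidence is neither obligatory nor forbidden under these norms.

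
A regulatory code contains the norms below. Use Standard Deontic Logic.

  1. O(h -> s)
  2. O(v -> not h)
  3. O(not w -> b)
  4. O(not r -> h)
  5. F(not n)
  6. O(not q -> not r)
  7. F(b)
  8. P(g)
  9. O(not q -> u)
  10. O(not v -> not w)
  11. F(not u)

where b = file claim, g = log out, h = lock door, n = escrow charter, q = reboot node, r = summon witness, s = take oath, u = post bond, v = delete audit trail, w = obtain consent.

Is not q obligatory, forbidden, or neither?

Forbidden

Premise 7, F(b), is equivalent to O(not b).
Premise 3 is O(not w -> b); contrapositively O(not b -> w). Since O(not b) holds, K gives O(w).
Premise 10, O(not v -> not w), contraposes to O(w -> v); with O(w) we get O(v).
With premise 2, O(v -> not h), the K-axiom yields O(not h).
Premise 4 is O(not r -> h); contrapositively O(not h -> r). Since O(not h) holds, K gives O(r).
The contrapositive of premise 6 (O(not q -> not r)) is O(r -> q), and O(r) is already established, so O(q).
Premises 1, 5, 8, 9, 11 do not contribute to this derivation.
Thus O(q), which is F(not q): not q is forbidden.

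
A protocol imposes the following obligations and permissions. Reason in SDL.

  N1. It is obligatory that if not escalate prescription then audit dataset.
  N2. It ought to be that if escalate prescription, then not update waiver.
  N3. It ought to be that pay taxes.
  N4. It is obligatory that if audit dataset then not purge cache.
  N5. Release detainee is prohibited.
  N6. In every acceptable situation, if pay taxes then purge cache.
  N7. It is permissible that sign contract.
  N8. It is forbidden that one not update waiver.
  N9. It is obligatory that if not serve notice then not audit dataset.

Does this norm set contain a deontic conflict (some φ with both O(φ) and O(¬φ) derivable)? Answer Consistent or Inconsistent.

Premise 3 states O(pay_taxes) outright.
Premise 6 is O(pay_taxes → purge_cache); since O(pay_taxes), deontic closure gives O(purge_cache).
Premise 4 is O(audit_dataset → ¬purge_cache); contrapositively O(purge_cache → ¬audit_dataset). Since O(purge_cache) holds, K gives O(¬audit_dataset).
Premise 1, O(¬escalate_prescription → audit_dataset), contraposes to O(¬audit_dataset → escalate_prescription); with O(¬audit_dataset) we get O(escalate_prescription).
Premise 2 is O(escalate_prescription → ¬update_waiver); since O(escalate_prescription), deontic closure gives O(¬update_waiver).
However, F(¬update_waiver) at premise 8 amounts to O(update_waiver).
We now have both O(¬update_waiver) and O(update_waiver) — update_waiver is simultaneously obligatory and forbidden, violating the D-axiom.

Inconsistent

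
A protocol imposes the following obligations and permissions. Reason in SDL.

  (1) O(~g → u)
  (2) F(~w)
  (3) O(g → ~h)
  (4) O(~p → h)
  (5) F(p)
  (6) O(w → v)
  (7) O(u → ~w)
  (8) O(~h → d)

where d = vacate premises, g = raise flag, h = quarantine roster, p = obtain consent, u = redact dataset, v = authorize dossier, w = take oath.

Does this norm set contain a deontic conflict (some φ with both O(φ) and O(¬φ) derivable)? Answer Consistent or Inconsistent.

Premise 5 is F(p), i.e. O(~p).
From O(~p) and premise 4, O(~p → h), we obtain O(h).
Premise 3 is O(g → ~h); contrapositively O(h → ~g). Since O(h) holds, K gives O(~g).
From O(~g) and premise 1, O(~g → u), we obtain O(u).
Applying K to premise 7 (O(u → ~w)) and O(u) yields O(~w).
Yet premise 2 is F(~w), i.e. O(w).
We now have both O(~w) and O(w) — w is simultaneously obligatory and forbidden, violating the D-axiom.

Inconsistent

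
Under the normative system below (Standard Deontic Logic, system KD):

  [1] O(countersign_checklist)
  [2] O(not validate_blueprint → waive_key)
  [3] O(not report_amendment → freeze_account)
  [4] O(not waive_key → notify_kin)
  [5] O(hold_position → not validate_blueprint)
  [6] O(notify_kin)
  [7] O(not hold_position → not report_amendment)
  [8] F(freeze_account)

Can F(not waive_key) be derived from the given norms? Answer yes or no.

Premise 8, F(freeze_account), is equivalent to O(not freeze_account).
Premise 3 is O(not report_amendment → freeze_account); contrapositively O(not freeze_account → report_amendment). Since O(not freeze_account) holds, K gives O(report_amendment).
Premise 7 is O(not hold_position → not report_amendment); contrapositively O(report_amendment → hold_position). Since O(report_amendment) holds, K gives O(hold_position).
Premise 5 is O(hold_position → not validate_blueprint); since O(hold_position), deontic closure gives O(not validate_blueprint).
From O(not validate_blueprint) and premise 2, O(not validate_blueprint → waive_key), we obtain O(waive_key).
Premises 1, 4, 6 do not contribute to this derivation.
So O(waive_key) holds, i.e. F(not waive_key). The claim follows.

Yes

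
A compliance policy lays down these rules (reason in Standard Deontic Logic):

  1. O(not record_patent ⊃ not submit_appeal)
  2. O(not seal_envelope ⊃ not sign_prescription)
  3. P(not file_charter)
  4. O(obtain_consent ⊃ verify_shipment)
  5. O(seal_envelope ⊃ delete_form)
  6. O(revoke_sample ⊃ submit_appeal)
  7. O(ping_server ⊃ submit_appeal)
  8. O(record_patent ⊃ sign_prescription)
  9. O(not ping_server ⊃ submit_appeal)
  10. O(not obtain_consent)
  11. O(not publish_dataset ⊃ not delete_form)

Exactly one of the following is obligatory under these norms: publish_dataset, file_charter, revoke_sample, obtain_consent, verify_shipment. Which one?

Premises 9 and 7 cover both cases: O(not ping_server ⊃ submit_appeal) and O(ping_server ⊃ submit_appeal). Since not ping_server ∨ ping_server is a tautology, O(submit_appeal) follows.
The contrapositive of premise 1 (O(not record_patent ⊃ not submit_appeal)) is O(submit_appeal ⊃ record_patent), and O(submit_appeal) is already established, so O(record_patent).
With premise 8, O(record_patent ⊃ sign_prescription), the K-axiom yields O(sign_prescription).
Premise 2 is O(not seal_envelope ⊃ not sign_prescription); contrapositively O(sign_prescription ⊃ seal_envelope). Since O(sign_prescription) holds, K gives O(seal_envelope).
With premise 5, O(seal_envelope ⊃ delete_form), the K-axiom yields O(delete_form).
The contrapositive of premise 11 (O(not publish_dataset ⊃ not delete_form)) is O(delete_form ⊃ publish_dataset), and O(delete_form) is already established, so O(publish_dataset).
So O(publish_dataset) holds — publish_dataset is obligatory. None of the other listed options is made obligatory by any chain of premises.

publish_dataset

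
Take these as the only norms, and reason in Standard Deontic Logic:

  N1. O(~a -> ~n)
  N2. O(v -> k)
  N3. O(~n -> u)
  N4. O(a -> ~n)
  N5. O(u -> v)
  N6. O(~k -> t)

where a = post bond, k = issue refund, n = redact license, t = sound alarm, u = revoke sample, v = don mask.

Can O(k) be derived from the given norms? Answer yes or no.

Premises 1 and 4 are O(~a -> ~n) and O(a -> ~n); every ideal world satisfies ~a or a, so in either case ~n holds — hence O(~n).
Premise 3 is O(~n -> u); since O(~n), deontic closure gives O(u).
From O(u) and premise 5, O(u -> v), we obtain O(v).
From O(v) and premise 2, O(v -> k), we obtain O(k).
Premise 6 does not contribute to this derivation.
So O(k) follows.

Yes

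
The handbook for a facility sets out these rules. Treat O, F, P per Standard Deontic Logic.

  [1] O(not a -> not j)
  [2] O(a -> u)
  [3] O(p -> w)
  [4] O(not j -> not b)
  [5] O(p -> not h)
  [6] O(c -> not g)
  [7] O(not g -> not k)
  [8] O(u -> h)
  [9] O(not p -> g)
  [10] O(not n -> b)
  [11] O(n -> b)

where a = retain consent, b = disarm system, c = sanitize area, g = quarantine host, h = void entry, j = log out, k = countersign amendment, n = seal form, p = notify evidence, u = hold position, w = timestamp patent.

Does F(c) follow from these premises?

Yes

Premises 10 and 11 cover both cases: O(not n -> b) and O(n -> b). Since not n ∨ n is a tautology, O(b) follows.
The contrapositive of premise 4 (O(not j -> not b)) is O(b -> j), and O(b) is already established, so O(j).
Premise 1, O(not a -> not j), contraposes to O(j -> a); with O(j) we get O(a).
Premise 2 is O(a -> u); since O(a), deontic closure gives O(u).
With premise 8, O(u -> h), the K-axiom yields O(h).
Premise 5, O(p -> not h), contraposes to O(h -> not p); with O(h) we get O(not p).
With premise 9, O(not p -> g), the K-axiom yields O(g).
The contrapositive of premise 6 (O(c -> not g)) is O(g -> not c), and O(g) is already established, so O(not c).
Premises 3, 7 do not contribute to this derivation.
So O(not c) holds, i.e. F(c). The claim follows.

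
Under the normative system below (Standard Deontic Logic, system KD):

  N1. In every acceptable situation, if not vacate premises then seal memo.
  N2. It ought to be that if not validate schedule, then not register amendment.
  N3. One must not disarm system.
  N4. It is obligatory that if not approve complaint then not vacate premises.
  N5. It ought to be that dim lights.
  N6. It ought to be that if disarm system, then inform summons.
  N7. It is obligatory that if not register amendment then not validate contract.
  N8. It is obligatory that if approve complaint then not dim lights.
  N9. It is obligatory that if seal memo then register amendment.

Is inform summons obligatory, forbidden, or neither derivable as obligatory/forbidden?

Neither

Premise 6 is O(disarm_system → inform_summons), but O(disarm_system) is not derivable from the premises, so it does not yield O(inform_summons).
No premise or chain of K-axiom applications forces O(inform_summons), and none forces O(¬inform_summons). So inform_summons is neither obligatory nor forbidden under these norms.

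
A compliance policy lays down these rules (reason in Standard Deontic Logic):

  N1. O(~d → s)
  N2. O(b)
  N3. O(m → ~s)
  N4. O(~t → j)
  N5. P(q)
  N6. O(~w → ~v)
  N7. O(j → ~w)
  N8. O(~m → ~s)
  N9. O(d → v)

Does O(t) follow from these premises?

Premises 8 and 3 cover both cases: O(~m → ~s) and O(m → ~s). Since ~m ∨ m is a tautology, O(~s) follows.
Premise 1 is O(~d → s); contrapositively O(~s → d). Since O(~s) holds, K gives O(d).
With premise 9, O(d → v), the K-axiom yields O(v).
Premise 6, O(~w → ~v), contraposes to O(v → w); with O(v) we get O(w).
Premise 7 is O(j → ~w); contrapositively O(w → ~j). Since O(w) holds, K gives O(~j).
Premise 4 is O(~t → j); contrapositively O(~j → t). Since O(~j) holds, K gives O(t).
Premises 2, 5 do not contribute to this derivation.
So O(t) follows.

Yes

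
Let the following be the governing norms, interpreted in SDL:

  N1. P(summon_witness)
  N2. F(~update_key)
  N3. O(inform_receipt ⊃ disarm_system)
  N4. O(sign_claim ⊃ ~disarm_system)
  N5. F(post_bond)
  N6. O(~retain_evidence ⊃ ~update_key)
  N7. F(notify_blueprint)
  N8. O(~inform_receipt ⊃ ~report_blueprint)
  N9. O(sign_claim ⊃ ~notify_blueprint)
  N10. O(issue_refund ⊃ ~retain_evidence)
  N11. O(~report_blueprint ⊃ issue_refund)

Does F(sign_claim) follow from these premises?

Premise 2, F(~update_key), is equivalent to O(update_key).
Premise 6 is O(~retain_evidence ⊃ ~update_key); contrapositively O(update_key ⊃ retain_evidence). Since O(update_key) holds, K gives O(retain_evidence).
Premise 10 is O(issue_refund ⊃ ~retain_evidence); contrapositively O(retain_evidence ⊃ ~issue_refund). Since O(retain_evidence) holds, K gives O(~issue_refund).
Premise 11 is O(~report_blueprint ⊃ issue_refund); contrapositively O(~issue_refund ⊃ report_blueprint). Since O(~issue_refund) holds, K gives O(report_blueprint).
Premise 8 is O(~inform_receipt ⊃ ~report_blueprint); contrapositively O(report_blueprint ⊃ inform_receipt). Since O(report_blueprint) holds, K gives O(inform_receipt).
With premise 3, O(inform_receipt ⊃ disarm_system), the K-axiom yields O(disarm_system).
The contrapositive of premise 4 (O(sign_claim ⊃ ~disarm_system)) is O(disarm_system ⊃ ~sign_claim), and O(disarm_system) is already established, so O(~sign_claim).
Premises 1, 5, 7, 9 do not contribute to this derivation.
So O(~sign_claim) holds, i.e. F(sign_claim). The claim follows.

Yes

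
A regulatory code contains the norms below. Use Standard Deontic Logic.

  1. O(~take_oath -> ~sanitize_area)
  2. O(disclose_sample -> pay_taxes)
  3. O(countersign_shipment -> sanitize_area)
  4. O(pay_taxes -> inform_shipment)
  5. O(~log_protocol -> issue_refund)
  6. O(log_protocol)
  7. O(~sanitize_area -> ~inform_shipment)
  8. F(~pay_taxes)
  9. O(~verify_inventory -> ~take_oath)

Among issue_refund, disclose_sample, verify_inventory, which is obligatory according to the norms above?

F(~pay_taxes) at premise 8 means O(pay_taxes).
Premise 4 is O(pay_taxes -> inform_shipment); since O(pay_taxes), deontic closure gives O(inform_shipment).
Premise 7, O(~sanitize_area -> ~inform_shipment), contraposes to O(inform_shipment -> sanitize_area); with O(inform_shipment) we get O(sanitize_area).
Premise 1 is O(~take_oath -> ~sanitize_area); contrapositively O(sanitize_area -> take_oath). Since O(sanitize_area) holds, K gives O(take_oath).
Premise 9 is O(~verify_inventory -> ~take_oath); contrapositively O(take_oath -> verify_inventory). Since O(take_oath) holds, K gives O(verify_inventory).
So O(verify_inventory) holds — verify_inventory is obligatory. None of the other listed options is made obligatory by any chain of premises.

verify_inventory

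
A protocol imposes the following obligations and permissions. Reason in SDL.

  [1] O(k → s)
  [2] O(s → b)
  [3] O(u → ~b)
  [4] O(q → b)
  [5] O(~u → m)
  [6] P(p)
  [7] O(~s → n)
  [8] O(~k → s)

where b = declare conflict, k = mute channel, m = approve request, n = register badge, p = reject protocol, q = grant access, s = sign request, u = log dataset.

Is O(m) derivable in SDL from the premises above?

Yes

By case analysis on ~k: premise 8 gives O(~k → s) and premise 1 gives O(k → s), so O(s) either way.
From O(s) and premise 2, O(s → b), we obtain O(b).
Premise 3 is O(u → ~b); contrapositively O(b → ~u). Since O(b) holds, K gives O(~u).
Applying K to premise 5 (O(~u → m)) and O(~u) yields O(m).
Premises 4, 6, 7 do not contribute to this derivation.
So O(m) follows.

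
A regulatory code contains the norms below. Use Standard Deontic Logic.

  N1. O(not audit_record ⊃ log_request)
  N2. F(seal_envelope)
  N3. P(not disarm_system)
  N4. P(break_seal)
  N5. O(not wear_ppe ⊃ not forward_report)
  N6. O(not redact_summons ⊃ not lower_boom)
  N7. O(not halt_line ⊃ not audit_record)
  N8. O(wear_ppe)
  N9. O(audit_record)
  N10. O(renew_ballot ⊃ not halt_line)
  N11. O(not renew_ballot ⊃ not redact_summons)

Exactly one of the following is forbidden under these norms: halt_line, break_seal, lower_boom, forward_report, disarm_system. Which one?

lower_boom

Premise 9 states O(audit_record) outright.
The contrapositive of premise 7 (O(not halt_line ⊃ not audit_record)) is O(audit_record ⊃ halt_line), and O(audit_record) is already established, so O(halt_line).
Premise 10, O(renew_ballot ⊃ not halt_line), contraposes to O(halt_line ⊃ not renew_ballot); with O(halt_line) we get O(not renew_ballot).
Premise 11 is O(not renew_ballot ⊃ not redact_summons); since O(not renew_ballot), deontic closure gives O(not redact_summons).
Premise 6 is O(not redact_summons ⊃ not lower_boom); since O(not redact_summons), deontic closure gives O(not lower_boom).
So O(not lower_boom) holds, i.e. lower_boom is forbidden. None of the other listed options is forbidden under the premises.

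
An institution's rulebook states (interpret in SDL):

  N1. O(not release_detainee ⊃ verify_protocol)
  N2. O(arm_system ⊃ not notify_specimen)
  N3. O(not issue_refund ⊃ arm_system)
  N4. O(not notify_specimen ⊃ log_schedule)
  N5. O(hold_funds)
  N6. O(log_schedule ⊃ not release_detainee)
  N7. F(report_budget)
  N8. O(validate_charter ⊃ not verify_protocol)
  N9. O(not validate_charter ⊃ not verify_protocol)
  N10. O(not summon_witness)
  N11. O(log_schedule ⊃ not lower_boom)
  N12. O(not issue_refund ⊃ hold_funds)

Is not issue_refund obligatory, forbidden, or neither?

Premises 9 and 8 are O(not validate_charter ⊃ not verify_protocol) and O(validate_charter ⊃ not verify_protocol); every ideal world satisfies not validate_charter or validate_charter, so in either case not verify_protocol holds — hence O(not verify_protocol).
Premise 1, O(not release_detainee ⊃ verify_protocol), contraposes to O(not verify_protocol ⊃ release_detainee); with O(not verify_protocol) we get O(release_detainee).
Premise 6, O(log_schedule ⊃ not release_detainee), contraposes to O(release_detainee ⊃ not log_schedule); with O(release_detainee) we get O(not log_schedule).
Premise 4 is O(not notify_specimen ⊃ log_schedule); contrapositively O(not log_schedule ⊃ notify_specimen). Since O(not log_schedule) holds, K gives O(notify_specimen).
Premise 2 is O(arm_system ⊃ not notify_specimen); contrapositively O(notify_specimen ⊃ not arm_system). Since O(notify_specimen) holds, K gives O(not arm_system).
The contrapositive of premise 3 (O(not issue_refund ⊃ arm_system)) is O(not arm_system ⊃ issue_refund), and O(not arm_system) is already established, so O(issue_refund).
Premises 5, 7, 10, 11, 12 do not contribute to this derivation.
Thus O(issue_refund), which is F(not issue_refund): not issue_refund is forbidden.

Forbidden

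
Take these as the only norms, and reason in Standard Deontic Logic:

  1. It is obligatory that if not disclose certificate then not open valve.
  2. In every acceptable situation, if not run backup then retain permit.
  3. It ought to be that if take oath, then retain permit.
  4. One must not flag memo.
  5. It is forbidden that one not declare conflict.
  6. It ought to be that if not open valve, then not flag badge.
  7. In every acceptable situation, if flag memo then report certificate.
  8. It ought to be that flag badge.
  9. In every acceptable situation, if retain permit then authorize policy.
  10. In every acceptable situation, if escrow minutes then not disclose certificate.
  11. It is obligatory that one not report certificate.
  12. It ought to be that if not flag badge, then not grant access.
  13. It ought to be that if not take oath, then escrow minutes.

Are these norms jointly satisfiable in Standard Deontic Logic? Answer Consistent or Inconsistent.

Consistent

Premise 7 is O(flag_memo → report_certificate), but O(flag_memo) is not derivable from the premises, so it does not yield O(report_certificate).
So O(report_certificate) is not derivable, and the apparent clash with O(¬report_certificate) does not arise.
A world satisfying every obligation exists (e.g. authorize_policy=true, declare_conflict=true, disclose_certificate=true, escrow_minutes=false, flag_badge=true, flag_memo=false, grant_access=false, open_valve=true, report_certificate=false, retain_permit=true, run_backup=false, take_oath=true); no atom is both obligatory and forbidden, so the set is consistent.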